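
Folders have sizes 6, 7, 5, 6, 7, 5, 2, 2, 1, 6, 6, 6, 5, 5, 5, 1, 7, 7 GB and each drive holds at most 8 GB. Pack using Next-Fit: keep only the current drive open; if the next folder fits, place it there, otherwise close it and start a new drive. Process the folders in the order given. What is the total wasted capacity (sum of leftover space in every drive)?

6 GB → drive 1 (remaining 2 GB)
7 GB → drive 2 (remaining 1 GB)
5 GB → drive 3 (remaining 3 GB)
6 GB → drive 4 (remaining 2 GB)
7 GB → drive 5 (remaining 1 GB)
5 GB → drive 6 (remaining 3 GB)
2 GB → drive 6 (remaining 1 GB)
2 GB → drive 7 (remaining 6 GB)
1 GB → drive 7 (remaining 5 GB)
6 GB → drive 8 (remaining 2 GB)
6 GB → drive 9 (remaining 2 GB)
6 GB → drive 10 (remaining 2 GB)
5 GB → drive 11 (remaining 3 GB)
5 GB → drive 12 (remaining 3 GB)
5 GB → drive 13 (remaining 3 GB)
1 GB → drive 13 (remaining 2 GB)
7 GB → drive 14 (remaining 1 GB)
7 GB → drive 15 (remaining 1 GB)
15 drives × 8 GB = 120 GB; used 89 GB; unused 31 GB.

31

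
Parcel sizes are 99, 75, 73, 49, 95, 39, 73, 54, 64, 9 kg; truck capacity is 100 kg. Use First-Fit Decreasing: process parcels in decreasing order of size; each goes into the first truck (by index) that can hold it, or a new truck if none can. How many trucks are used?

8

Sorted descending: 99, 95, 75, 73, 73, 64, 54, 49, 39, 9.
truck 1: place 99 kg, 1 kg left
truck 2: place 95 kg, 5 kg left
truck 3: place 75 kg, 25 kg left
truck 4: place 73 kg, 27 kg left
truck 5: place 73 kg, 27 kg left
truck 6: place 64 kg, 36 kg left
truck 7: place 54 kg, 46 kg left
truck 8: place 49 kg, 51 kg left
truck 7: place 39 kg, 7 kg left
truck 3: place 9 kg, 16 kg left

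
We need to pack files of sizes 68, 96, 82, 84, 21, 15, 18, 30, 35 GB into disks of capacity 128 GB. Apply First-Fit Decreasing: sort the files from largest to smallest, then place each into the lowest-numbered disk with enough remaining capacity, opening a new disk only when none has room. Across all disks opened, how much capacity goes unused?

63

Sorted descending: 96, 84, 82, 68, 35, 30, 21, 18, 15.
Put 96 GB in disk 1; 32 GB remain.
Put 84 GB in disk 2; 44 GB remain.
Put 82 GB in disk 3; 46 GB remain.
Put 68 GB in disk 4; 60 GB remain.
Put 35 GB in disk 2; 9 GB remain.
Put 30 GB in disk 1; 2 GB remain.
Put 21 GB in disk 3; 25 GB remain.
Put 18 GB in disk 3; 7 GB remain.
Put 15 GB in disk 4; 45 GB remain.
4 disks × 128 GB = 512 GB; used 449 GB; unused 63 GB.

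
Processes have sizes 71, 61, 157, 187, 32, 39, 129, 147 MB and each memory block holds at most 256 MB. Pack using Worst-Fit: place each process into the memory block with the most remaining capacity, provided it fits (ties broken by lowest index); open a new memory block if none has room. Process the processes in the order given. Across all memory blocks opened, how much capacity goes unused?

457

71 MB → memory block 1 (remaining 185 MB)
61 MB → memory block 1 (remaining 124 MB)
157 MB → memory block 2 (remaining 99 MB)
187 MB → memory block 3 (remaining 69 MB)
32 MB → memory block 1 (remaining 92 MB)
39 MB → memory block 2 (remaining 60 MB)
129 MB → memory block 4 (remaining 127 MB)
147 MB → memory block 5 (remaining 109 MB)
5 memory blocks × 256 MB = 1280 MB; used 823 MB; unused 457 MB.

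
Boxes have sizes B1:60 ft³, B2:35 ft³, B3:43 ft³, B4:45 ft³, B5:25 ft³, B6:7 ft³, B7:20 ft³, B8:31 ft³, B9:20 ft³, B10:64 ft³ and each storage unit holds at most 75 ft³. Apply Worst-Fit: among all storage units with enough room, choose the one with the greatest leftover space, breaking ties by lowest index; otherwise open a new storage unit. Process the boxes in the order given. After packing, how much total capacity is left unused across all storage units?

100

B1 (60 ft³) → storage unit 1 (remaining 15 ft³)
B2 (35 ft³) → storage unit 2 (remaining 40 ft³)
B3 (43 ft³) → storage unit 3 (remaining 32 ft³)
B4 (45 ft³) → storage unit 4 (remaining 30 ft³)
B5 (25 ft³) → storage unit 2 (remaining 15 ft³)
B6 (7 ft³) → storage unit 3 (remaining 25 ft³)
B7 (20 ft³) → storage unit 4 (remaining 10 ft³)
B8 (31 ft³) → storage unit 5 (remaining 44 ft³)
B9 (20 ft³) → storage unit 5 (remaining 24 ft³)
B10 (64 ft³) → storage unit 6 (remaining 11 ft³)
6 storage units × 75 ft³ = 450 ft³; used 350 ft³; unused 100 ft³.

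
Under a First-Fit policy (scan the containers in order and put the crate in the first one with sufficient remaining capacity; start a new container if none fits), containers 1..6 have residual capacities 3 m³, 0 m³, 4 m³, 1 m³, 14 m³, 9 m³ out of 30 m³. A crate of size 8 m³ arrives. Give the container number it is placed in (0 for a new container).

Containers with room: container 5 (14 m³), container 6 (9 m³).
The first with room is container 5.

5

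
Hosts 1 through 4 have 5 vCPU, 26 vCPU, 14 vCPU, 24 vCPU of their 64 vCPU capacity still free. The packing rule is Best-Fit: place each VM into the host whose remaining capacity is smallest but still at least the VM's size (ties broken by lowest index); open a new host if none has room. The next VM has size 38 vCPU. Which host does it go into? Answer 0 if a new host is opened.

0

No host has ≥ 38 vCPU free, so a new host is opened.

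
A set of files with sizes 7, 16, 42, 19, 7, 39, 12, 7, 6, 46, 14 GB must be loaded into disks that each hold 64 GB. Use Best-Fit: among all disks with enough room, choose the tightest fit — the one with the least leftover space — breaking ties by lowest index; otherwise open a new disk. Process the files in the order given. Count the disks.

Put 7 GB in disk 1; 57 GB remain.
Put 16 GB in disk 1; 41 GB remain.
Put 42 GB in disk 2; 22 GB remain.
Put 19 GB in disk 2; 3 GB remain.
Put 7 GB in disk 1; 34 GB remain.
Put 39 GB in disk 3; 25 GB remain.
Put 12 GB in disk 3; 13 GB remain.
Put 7 GB in disk 3; 6 GB remain.
Put 6 GB in disk 3; 0 GB remain.
Put 46 GB in disk 4; 18 GB remain.
Put 14 GB in disk 4; 4 GB remain.

4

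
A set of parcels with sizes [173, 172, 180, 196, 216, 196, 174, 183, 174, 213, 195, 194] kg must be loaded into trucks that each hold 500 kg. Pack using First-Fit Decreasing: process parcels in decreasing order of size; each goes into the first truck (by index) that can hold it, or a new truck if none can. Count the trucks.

6 trucks

Sorted descending: 216, 213, 196, 196, 195, 194, 183, 180, 174, 174, 173, 172.
truck 1: place 216 kg, 284 kg left
truck 1: place 213 kg, 71 kg left
truck 2: place 196 kg, 304 kg left
truck 2: place 196 kg, 108 kg left
truck 3: place 195 kg, 305 kg left
truck 3: place 194 kg, 111 kg left
truck 4: place 183 kg, 317 kg left
truck 4: place 180 kg, 137 kg left
truck 5: place 174 kg, 326 kg left
truck 5: place 174 kg, 152 kg left
truck 6: place 173 kg, 327 kg left
truck 6: place 172 kg, 155 kg left
Final trucks: [216,213] [196,196] [195,194] [183,180] [174,174] [173,172].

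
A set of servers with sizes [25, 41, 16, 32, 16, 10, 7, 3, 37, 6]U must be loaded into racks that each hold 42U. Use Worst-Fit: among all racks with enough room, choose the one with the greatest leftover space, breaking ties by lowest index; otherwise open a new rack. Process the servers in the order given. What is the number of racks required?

25U → rack 1 (remaining 17U)
41U → rack 2 (remaining 1U)
16U → rack 1 (remaining 1U)
32U → rack 3 (remaining 10U)
16U → rack 4 (remaining 26U)
10U → rack 4 (remaining 16U)
7U → rack 4 (remaining 9U)
3U → rack 3 (remaining 7U)
37U → rack 5 (remaining 5U)
6U → rack 4 (remaining 3U)
Final racks: [25,16] [41] [32,3] [16,10,7,6] [37].

5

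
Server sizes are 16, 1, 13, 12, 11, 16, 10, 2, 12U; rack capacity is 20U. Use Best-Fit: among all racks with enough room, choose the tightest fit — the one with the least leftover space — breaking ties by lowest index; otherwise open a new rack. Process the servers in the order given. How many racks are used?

rack 1: place 16U, 4U left
rack 1: place 1U, 3U left
rack 2: place 13U, 7U left
rack 3: place 12U, 8U left
rack 4: place 11U, 9U left
rack 5: place 16U, 4U left
rack 6: place 10U, 10U left
rack 1: place 2U, 1U left
rack 7: place 12U, 8U left

7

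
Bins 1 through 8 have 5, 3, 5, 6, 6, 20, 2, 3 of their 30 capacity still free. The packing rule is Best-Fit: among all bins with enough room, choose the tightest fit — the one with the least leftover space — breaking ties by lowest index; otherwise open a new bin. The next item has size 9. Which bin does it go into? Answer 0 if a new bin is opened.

6

Bins with room: bin 6 (20).
Tightest fit is bin 6 with 20 free.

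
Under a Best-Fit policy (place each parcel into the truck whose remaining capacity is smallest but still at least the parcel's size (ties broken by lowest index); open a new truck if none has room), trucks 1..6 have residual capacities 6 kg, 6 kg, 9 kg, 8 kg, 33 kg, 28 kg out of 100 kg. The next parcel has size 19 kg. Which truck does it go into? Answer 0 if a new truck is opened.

6

Trucks with room: truck 5 (33 kg), truck 6 (28 kg).
Tightest fit is truck 6 with 28 kg free.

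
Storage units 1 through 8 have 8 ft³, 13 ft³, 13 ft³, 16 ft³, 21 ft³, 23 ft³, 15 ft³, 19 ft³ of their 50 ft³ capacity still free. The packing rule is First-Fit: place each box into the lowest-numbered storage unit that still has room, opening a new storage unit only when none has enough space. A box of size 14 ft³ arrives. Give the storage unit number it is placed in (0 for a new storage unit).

4

Storage units with room: storage unit 4 (16 ft³), storage unit 5 (21 ft³), storage unit 6 (23 ft³), storage unit 7 (15 ft³), storage unit 8 (19 ft³).
The first with room is storage unit 4.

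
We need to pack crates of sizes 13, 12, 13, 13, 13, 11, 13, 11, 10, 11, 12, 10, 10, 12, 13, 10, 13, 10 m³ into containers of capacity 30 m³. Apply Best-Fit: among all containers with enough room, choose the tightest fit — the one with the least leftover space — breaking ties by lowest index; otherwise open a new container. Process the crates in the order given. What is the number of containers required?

13 m³ → container 1 (remaining 17 m³)
12 m³ → container 1 (remaining 5 m³)
13 m³ → container 2 (remaining 17 m³)
13 m³ → container 2 (remaining 4 m³)
13 m³ → container 3 (remaining 17 m³)
11 m³ → container 3 (remaining 6 m³)
13 m³ → container 4 (remaining 17 m³)
11 m³ → container 4 (remaining 6 m³)
10 m³ → container 5 (remaining 20 m³)
11 m³ → container 5 (remaining 9 m³)
12 m³ → container 6 (remaining 18 m³)
10 m³ → container 6 (remaining 8 m³)
10 m³ → container 7 (remaining 20 m³)
12 m³ → container 7 (remaining 8 m³)
13 m³ → container 8 (remaining 17 m³)
10 m³ → container 8 (remaining 7 m³)
13 m³ → container 9 (remaining 17 m³)
10 m³ → container 9 (remaining 7 m³)

9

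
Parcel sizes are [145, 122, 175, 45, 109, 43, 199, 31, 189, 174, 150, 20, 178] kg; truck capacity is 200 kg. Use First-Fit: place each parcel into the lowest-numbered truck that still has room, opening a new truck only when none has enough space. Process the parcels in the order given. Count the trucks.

9

truck 1: place 145 kg, 55 kg left
truck 2: place 122 kg, 78 kg left
truck 3: place 175 kg, 25 kg left
truck 1: place 45 kg, 10 kg left
truck 4: place 109 kg, 91 kg left
truck 2: place 43 kg, 35 kg left
truck 5: place 199 kg, 1 kg left
truck 2: place 31 kg, 4 kg left
truck 6: place 189 kg, 11 kg left
truck 7: place 174 kg, 26 kg left
truck 8: place 150 kg, 50 kg left
truck 3: place 20 kg, 5 kg left
truck 9: place 178 kg, 22 kg left
Final trucks: [145,45] [122,43,31] [175,20] [109] [199] [189] [174] [150] [178].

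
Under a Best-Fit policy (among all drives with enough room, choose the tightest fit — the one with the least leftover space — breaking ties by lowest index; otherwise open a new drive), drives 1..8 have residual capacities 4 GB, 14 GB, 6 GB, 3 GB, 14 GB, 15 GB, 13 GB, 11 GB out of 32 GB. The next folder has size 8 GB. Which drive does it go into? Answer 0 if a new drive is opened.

8

Drives with room: drive 2 (14 GB), drive 5 (14 GB), drive 6 (15 GB), drive 7 (13 GB), drive 8 (11 GB).
Tightest fit is drive 8 with 11 GB free.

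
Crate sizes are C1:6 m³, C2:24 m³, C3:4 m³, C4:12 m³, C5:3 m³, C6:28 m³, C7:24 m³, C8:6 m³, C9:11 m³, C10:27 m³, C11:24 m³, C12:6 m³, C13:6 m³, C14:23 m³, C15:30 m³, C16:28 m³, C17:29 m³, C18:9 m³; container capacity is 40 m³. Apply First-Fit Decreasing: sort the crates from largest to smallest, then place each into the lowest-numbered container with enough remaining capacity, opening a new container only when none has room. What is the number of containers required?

9 containers

Sorted descending: 30, 29, 28, 28, 27, 24, 24, 24, 23, 12, 11, 9, 6, 6, 6, 6, 4, 3.
30 m³ → container 1 (remaining 10 m³)
29 m³ → container 2 (remaining 11 m³)
28 m³ → container 3 (remaining 12 m³)
28 m³ → container 4 (remaining 12 m³)
27 m³ → container 5 (remaining 13 m³)
24 m³ → container 6 (remaining 16 m³)
24 m³ → container 7 (remaining 16 m³)
24 m³ → container 8 (remaining 16 m³)
23 m³ → container 9 (remaining 17 m³)
12 m³ → container 3 (remaining 0 m³)
11 m³ → container 2 (remaining 0 m³)
9 m³ → container 1 (remaining 1 m³)
6 m³ → container 4 (remaining 6 m³)
6 m³ → container 4 (remaining 0 m³)
6 m³ → container 5 (remaining 7 m³)
6 m³ → container 5 (remaining 1 m³)
4 m³ → container 6 (remaining 12 m³)
3 m³ → container 6 (remaining 9 m³)
Final containers: [30,9] [29,11] [28,12] [28,6,6] [27,6,6] [24,4,3] [24] [24] [23].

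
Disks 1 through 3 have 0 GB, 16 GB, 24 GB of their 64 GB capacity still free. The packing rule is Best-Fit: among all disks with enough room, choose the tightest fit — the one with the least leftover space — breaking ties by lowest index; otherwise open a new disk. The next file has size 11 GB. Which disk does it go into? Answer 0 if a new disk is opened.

Disks with room: disk 2 (16 GB), disk 3 (24 GB).
Tightest fit is disk 2 with 16 GB free.

2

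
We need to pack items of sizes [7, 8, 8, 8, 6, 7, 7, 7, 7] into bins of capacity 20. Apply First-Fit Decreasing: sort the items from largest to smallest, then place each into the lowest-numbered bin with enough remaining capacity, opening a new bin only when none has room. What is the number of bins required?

Sorted descending: 8, 8, 8, 7, 7, 7, 7, 7, 6.
Put 8 in bin 1; 12 remain.
Put 8 in bin 1; 4 remain.
Put 8 in bin 2; 12 remain.
Put 7 in bin 2; 5 remain.
Put 7 in bin 3; 13 remain.
Put 7 in bin 3; 6 remain.
Put 7 in bin 4; 13 remain.
Put 7 in bin 4; 6 remain.
Put 6 in bin 3; 0 remain.

4 bins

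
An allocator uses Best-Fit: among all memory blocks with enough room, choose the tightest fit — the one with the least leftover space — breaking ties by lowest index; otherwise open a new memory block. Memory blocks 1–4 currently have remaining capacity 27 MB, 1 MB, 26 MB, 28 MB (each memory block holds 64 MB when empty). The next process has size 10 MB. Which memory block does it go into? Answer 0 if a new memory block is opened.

Memory blocks with room: memory block 1 (27 MB), memory block 3 (26 MB), memory block 4 (28 MB).
Tightest fit is memory block 3 with 26 MB free.

3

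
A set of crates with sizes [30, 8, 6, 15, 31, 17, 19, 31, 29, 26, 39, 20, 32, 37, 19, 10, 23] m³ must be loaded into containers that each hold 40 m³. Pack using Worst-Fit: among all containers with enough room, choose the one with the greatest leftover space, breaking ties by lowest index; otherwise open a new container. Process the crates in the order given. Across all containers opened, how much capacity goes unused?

88

container 1: place 30 m³, 10 m³ left
container 1: place 8 m³, 2 m³ left
container 2: place 6 m³, 34 m³ left
container 2: place 15 m³, 19 m³ left
container 3: place 31 m³, 9 m³ left
container 2: place 17 m³, 2 m³ left
container 4: place 19 m³, 21 m³ left
container 5: place 31 m³, 9 m³ left
container 6: place 29 m³, 11 m³ left
container 7: place 26 m³, 14 m³ left
container 8: place 39 m³, 1 m³ left
container 4: place 20 m³, 1 m³ left
container 9: place 32 m³, 8 m³ left
container 10: place 37 m³, 3 m³ left
container 11: place 19 m³, 21 m³ left
container 11: place 10 m³, 11 m³ left
container 12: place 23 m³, 17 m³ left
12 containers × 40 m³ = 480 m³; used 392 m³; unused 88 m³.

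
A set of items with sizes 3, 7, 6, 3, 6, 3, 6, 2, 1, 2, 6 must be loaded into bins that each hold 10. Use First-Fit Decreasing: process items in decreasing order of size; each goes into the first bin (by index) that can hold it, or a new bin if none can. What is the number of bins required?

5 bins

Sorted descending: 7, 6, 6, 6, 6, 3, 3, 3, 2, 2, 1.
bin 1: place 7, 3 left
bin 2: place 6, 4 left
bin 3: place 6, 4 left
bin 4: place 6, 4 left
bin 5: place 6, 4 left
bin 1: place 3, 0 left
bin 2: place 3, 1 left
bin 3: place 3, 1 left
bin 4: place 2, 2 left
bin 4: place 2, 0 left
bin 2: place 1, 0 left
Final bins: [7,3] [6,3,1] [6,3] [6,2,2] [6].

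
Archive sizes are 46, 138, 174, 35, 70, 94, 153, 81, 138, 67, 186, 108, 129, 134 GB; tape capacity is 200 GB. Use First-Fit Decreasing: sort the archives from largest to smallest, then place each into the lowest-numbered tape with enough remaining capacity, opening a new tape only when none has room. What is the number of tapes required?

Sorted descending: 186, 174, 153, 138, 138, 134, 129, 108, 94, 81, 70, 67, 46, 35.
Put 186 GB in tape 1; 14 GB remain.
Put 174 GB in tape 2; 26 GB remain.
Put 153 GB in tape 3; 47 GB remain.
Put 138 GB in tape 4; 62 GB remain.
Put 138 GB in tape 5; 62 GB remain.
Put 134 GB in tape 6; 66 GB remain.
Put 129 GB in tape 7; 71 GB remain.
Put 108 GB in tape 8; 92 GB remain.
Put 94 GB in tape 9; 106 GB remain.
Put 81 GB in tape 8; 11 GB remain.
Put 70 GB in tape 7; 1 GB remain.
Put 67 GB in tape 9; 39 GB remain.
Put 46 GB in tape 3; 1 GB remain.
Put 35 GB in tape 4; 27 GB remain.
Final tapes: [186] [174] [153,46] [138,35] [138] [134] [129,70] [108,81] [94,67].

9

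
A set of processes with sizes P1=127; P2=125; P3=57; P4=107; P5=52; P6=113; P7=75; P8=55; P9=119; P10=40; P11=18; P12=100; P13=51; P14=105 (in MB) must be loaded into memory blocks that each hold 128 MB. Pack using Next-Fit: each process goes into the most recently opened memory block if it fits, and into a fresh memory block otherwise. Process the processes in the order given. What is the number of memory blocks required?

memory block 1: place P1 (127 MB), 1 MB left
memory block 2: place P2 (125 MB), 3 MB left
memory block 3: place P3 (57 MB), 71 MB left
memory block 4: place P4 (107 MB), 21 MB left
memory block 5: place P5 (52 MB), 76 MB left
memory block 6: place P6 (113 MB), 15 MB left
memory block 7: place P7 (75 MB), 53 MB left
memory block 8: place P8 (55 MB), 73 MB left
memory block 9: place P9 (119 MB), 9 MB left
memory block 10: place P10 (40 MB), 88 MB left
memory block 10: place P11 (18 MB), 70 MB left
memory block 11: place P12 (100 MB), 28 MB left
memory block 12: place P13 (51 MB), 77 MB left
memory block 13: place P14 (105 MB), 23 MB left

13 memory blocks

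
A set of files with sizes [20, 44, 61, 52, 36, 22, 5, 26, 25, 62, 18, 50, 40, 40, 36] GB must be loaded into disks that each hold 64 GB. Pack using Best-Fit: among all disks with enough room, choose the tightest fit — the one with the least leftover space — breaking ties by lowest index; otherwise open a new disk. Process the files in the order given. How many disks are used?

10

Put 20 GB in disk 1; 44 GB remain.
Put 44 GB in disk 1; 0 GB remain.
Put 61 GB in disk 2; 3 GB remain.
Put 52 GB in disk 3; 12 GB remain.
Put 36 GB in disk 4; 28 GB remain.
Put 22 GB in disk 4; 6 GB remain.
Put 5 GB in disk 4; 1 GB remain.
Put 26 GB in disk 5; 38 GB remain.
Put 25 GB in disk 5; 13 GB remain.
Put 62 GB in disk 6; 2 GB remain.
Put 18 GB in disk 7; 46 GB remain.
Put 50 GB in disk 8; 14 GB remain.
Put 40 GB in disk 7; 6 GB remain.
Put 40 GB in disk 9; 24 GB remain.
Put 36 GB in disk 10; 28 GB remain.
Final disks: [20,44] [61] [52] [36,22,5] [26,25] [62] [18,40] [50] [40] [36].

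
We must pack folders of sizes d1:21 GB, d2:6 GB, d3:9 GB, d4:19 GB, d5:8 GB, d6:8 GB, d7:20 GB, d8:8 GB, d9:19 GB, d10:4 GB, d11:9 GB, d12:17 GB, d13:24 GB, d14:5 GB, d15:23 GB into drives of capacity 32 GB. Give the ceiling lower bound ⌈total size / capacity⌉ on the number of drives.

7

Total size = 21 + 6 + 9 + 19 + 8 + 8 + 20 + 8 + 19 + 4 + 9 + 17 + 24 + 5 + 23 = 200 GB.
⌈200 / 32⌉ = 7.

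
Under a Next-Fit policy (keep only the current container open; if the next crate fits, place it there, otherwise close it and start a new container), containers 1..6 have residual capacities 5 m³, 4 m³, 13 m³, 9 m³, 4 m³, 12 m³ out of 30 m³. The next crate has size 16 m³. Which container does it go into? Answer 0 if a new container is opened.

0

Next-Fit only looks at container 6, which has 12 m³ free.
16 m³ does not fit, so a new container is opened.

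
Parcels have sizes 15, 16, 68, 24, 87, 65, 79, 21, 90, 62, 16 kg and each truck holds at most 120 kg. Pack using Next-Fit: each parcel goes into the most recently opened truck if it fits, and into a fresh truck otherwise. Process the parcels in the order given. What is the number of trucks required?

Put 15 kg in truck 1; 105 kg remain.
Put 16 kg in truck 1; 89 kg remain.
Put 68 kg in truck 1; 21 kg remain.
Put 24 kg in truck 2; 96 kg remain.
Put 87 kg in truck 2; 9 kg remain.
Put 65 kg in truck 3; 55 kg remain.
Put 79 kg in truck 4; 41 kg remain.
Put 21 kg in truck 4; 20 kg remain.
Put 90 kg in truck 5; 30 kg remain.
Put 62 kg in truck 6; 58 kg remain.
Put 16 kg in truck 6; 42 kg remain.

6 trucks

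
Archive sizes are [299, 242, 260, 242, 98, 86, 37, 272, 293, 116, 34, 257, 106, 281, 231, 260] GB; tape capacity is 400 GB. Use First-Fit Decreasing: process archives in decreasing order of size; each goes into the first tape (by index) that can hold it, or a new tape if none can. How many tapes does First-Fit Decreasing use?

10 tapes

Sorted descending: 299, 293, 281, 272, 260, 260, 257, 242, 242, 231, 116, 106, 98, 86, 37, 34.
Put 299 GB in tape 1; 101 GB remain.
Put 293 GB in tape 2; 107 GB remain.
Put 281 GB in tape 3; 119 GB remain.
Put 272 GB in tape 4; 128 GB remain.
Put 260 GB in tape 5; 140 GB remain.
Put 260 GB in tape 6; 140 GB remain.
Put 257 GB in tape 7; 143 GB remain.
Put 242 GB in tape 8; 158 GB remain.
Put 242 GB in tape 9; 158 GB remain.
Put 231 GB in tape 10; 169 GB remain.
Put 116 GB in tape 3; 3 GB remain.
Put 106 GB in tape 2; 1 GB remain.
Put 98 GB in tape 1; 3 GB remain.
Put 86 GB in tape 4; 42 GB remain.
Put 37 GB in tape 4; 5 GB remain.
Put 34 GB in tape 5; 106 GB remain.
Final tapes: [299,98] [293,106] [281,116] [272,86,37] [260,34] [260] [257] [242] [242] [231].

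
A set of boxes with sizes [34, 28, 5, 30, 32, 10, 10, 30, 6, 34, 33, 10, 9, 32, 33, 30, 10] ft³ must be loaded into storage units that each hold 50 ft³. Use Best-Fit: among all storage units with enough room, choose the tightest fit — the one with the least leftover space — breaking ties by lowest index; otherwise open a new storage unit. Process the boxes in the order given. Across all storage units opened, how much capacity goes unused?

Put 34 ft³ in storage unit 1; 16 ft³ remain.
Put 28 ft³ in storage unit 2; 22 ft³ remain.
Put 5 ft³ in storage unit 1; 11 ft³ remain.
Put 30 ft³ in storage unit 3; 20 ft³ remain.
Put 32 ft³ in storage unit 4; 18 ft³ remain.
Put 10 ft³ in storage unit 1; 1 ft³ remain.
Put 10 ft³ in storage unit 4; 8 ft³ remain.
Put 30 ft³ in storage unit 5; 20 ft³ remain.
Put 6 ft³ in storage unit 4; 2 ft³ remain.
Put 34 ft³ in storage unit 6; 16 ft³ remain.
Put 33 ft³ in storage unit 7; 17 ft³ remain.
Put 10 ft³ in storage unit 6; 6 ft³ remain.
Put 9 ft³ in storage unit 7; 8 ft³ remain.
Put 32 ft³ in storage unit 8; 18 ft³ remain.
Put 33 ft³ in storage unit 9; 17 ft³ remain.
Put 30 ft³ in storage unit 10; 20 ft³ remain.
Put 10 ft³ in storage unit 9; 7 ft³ remain.
10 storage units × 50 ft³ = 500 ft³; used 376 ft³; unused 124 ft³.

124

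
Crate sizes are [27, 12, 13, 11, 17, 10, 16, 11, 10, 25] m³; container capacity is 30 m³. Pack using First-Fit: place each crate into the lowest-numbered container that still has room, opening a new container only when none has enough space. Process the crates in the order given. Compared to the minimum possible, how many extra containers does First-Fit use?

First-Fit: [27] [12,13] [11,17] [10,16] [11,10] [25] → 6 containers.
Total size 152 m³; any packing needs at least ⌈152/30⌉ = 6 containers.
So 6 is already optimal.

0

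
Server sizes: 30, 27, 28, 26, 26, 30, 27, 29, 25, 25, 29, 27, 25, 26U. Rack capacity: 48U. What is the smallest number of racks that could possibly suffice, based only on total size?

Total size = 30 + 27 + 28 + 26 + 26 + 30 + 27 + 29 + 25 + 25 + 29 + 27 + 25 + 26 = 380U.
⌈380 / 48⌉ = 8.

8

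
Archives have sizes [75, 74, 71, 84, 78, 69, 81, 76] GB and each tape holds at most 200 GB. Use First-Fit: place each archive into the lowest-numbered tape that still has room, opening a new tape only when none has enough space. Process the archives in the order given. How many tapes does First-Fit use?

4

Put 75 GB in tape 1; 125 GB remain.
Put 74 GB in tape 1; 51 GB remain.
Put 71 GB in tape 2; 129 GB remain.
Put 84 GB in tape 2; 45 GB remain.
Put 78 GB in tape 3; 122 GB remain.
Put 69 GB in tape 3; 53 GB remain.
Put 81 GB in tape 4; 119 GB remain.
Put 76 GB in tape 4; 43 GB remain.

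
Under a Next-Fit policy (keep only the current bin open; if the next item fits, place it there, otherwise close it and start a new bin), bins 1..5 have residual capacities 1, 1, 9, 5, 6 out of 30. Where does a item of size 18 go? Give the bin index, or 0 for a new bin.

Next-Fit only looks at bin 5, which has 6 free.
18 does not fit, so a new bin is opened.

0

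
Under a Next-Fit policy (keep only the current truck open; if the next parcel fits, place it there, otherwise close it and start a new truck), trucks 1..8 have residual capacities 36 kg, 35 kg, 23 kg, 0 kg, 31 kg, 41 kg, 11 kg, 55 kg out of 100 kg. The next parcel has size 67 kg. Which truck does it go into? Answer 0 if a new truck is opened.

0

Next-Fit only looks at truck 8, which has 55 kg free.
67 kg does not fit, so a new truck is opened.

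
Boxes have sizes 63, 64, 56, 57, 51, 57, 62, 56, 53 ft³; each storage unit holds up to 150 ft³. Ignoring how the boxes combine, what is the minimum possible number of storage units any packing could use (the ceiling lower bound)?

4

Total size = 63 + 64 + 56 + 57 + 51 + 57 + 62 + 56 + 53 = 519 ft³.
⌈519 / 150⌉ = 4.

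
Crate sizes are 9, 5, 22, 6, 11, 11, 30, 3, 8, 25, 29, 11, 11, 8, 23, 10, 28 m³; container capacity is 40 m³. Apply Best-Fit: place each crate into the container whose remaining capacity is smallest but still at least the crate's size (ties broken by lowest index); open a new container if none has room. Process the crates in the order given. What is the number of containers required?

Put 9 m³ in container 1; 31 m³ remain.
Put 5 m³ in container 1; 26 m³ remain.
Put 22 m³ in container 1; 4 m³ remain.
Put 6 m³ in container 2; 34 m³ remain.
Put 11 m³ in container 2; 23 m³ remain.
Put 11 m³ in container 2; 12 m³ remain.
Put 30 m³ in container 3; 10 m³ remain.
Put 3 m³ in container 1; 1 m³ remain.
Put 8 m³ in container 3; 2 m³ remain.
Put 25 m³ in container 4; 15 m³ remain.
Put 29 m³ in container 5; 11 m³ remain.
Put 11 m³ in container 5; 0 m³ remain.
Put 11 m³ in container 2; 1 m³ remain.
Put 8 m³ in container 4; 7 m³ remain.
Put 23 m³ in container 6; 17 m³ remain.
Put 10 m³ in container 6; 7 m³ remain.
Put 28 m³ in container 7; 12 m³ remain.

7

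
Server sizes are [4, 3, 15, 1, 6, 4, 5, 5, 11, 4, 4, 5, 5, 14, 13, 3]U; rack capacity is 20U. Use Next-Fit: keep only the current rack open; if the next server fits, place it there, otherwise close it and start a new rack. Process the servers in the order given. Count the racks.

rack 1: place 4U, 16U left
rack 1: place 3U, 13U left
rack 2: place 15U, 5U left
rack 2: place 1U, 4U left
rack 3: place 6U, 14U left
rack 3: place 4U, 10U left
rack 3: place 5U, 5U left
rack 3: place 5U, 0U left
rack 4: place 11U, 9U left
rack 4: place 4U, 5U left
rack 4: place 4U, 1U left
rack 5: place 5U, 15U left
rack 5: place 5U, 10U left
rack 6: place 14U, 6U left
rack 7: place 13U, 7U left
rack 7: place 3U, 4U left
Final racks: [4,3] [15,1] [6,4,5,5] [11,4,4] [5,5] [14] [13,3].

7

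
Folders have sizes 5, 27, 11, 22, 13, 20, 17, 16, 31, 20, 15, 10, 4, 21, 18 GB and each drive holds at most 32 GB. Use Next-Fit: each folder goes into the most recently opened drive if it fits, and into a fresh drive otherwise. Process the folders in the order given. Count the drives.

drive 1: place 5 GB, 27 GB left
drive 1: place 27 GB, 0 GB left
drive 2: place 11 GB, 21 GB left
drive 3: place 22 GB, 10 GB left
drive 4: place 13 GB, 19 GB left
drive 5: place 20 GB, 12 GB left
drive 6: place 17 GB, 15 GB left
drive 7: place 16 GB, 16 GB left
drive 8: place 31 GB, 1 GB left
drive 9: place 20 GB, 12 GB left
drive 10: place 15 GB, 17 GB left
drive 10: place 10 GB, 7 GB left
drive 10: place 4 GB, 3 GB left
drive 11: place 21 GB, 11 GB left
drive 12: place 18 GB, 14 GB left

12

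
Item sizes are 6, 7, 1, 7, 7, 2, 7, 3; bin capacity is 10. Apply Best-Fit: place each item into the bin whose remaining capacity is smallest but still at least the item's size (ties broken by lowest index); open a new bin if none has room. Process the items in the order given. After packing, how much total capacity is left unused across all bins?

bin 1: place 6, 4 left
bin 2: place 7, 3 left
bin 2: place 1, 2 left
bin 3: place 7, 3 left
bin 4: place 7, 3 left
bin 2: place 2, 0 left
bin 5: place 7, 3 left
bin 3: place 3, 0 left
5 bins × 10 = 50; used 40; unused 10.

10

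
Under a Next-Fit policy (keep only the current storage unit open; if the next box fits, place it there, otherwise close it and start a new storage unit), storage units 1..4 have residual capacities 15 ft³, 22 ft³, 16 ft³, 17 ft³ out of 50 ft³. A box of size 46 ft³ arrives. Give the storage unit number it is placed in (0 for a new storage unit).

Next-Fit only looks at storage unit 4, which has 17 ft³ free.
46 ft³ does not fit, so a new storage unit is opened.

0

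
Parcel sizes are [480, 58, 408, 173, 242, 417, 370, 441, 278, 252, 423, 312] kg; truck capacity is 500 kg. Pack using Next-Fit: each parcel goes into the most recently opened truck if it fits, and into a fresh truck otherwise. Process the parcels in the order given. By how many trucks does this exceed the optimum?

1

Next-Fit: [480] [58,408] [173,242] [417] [370] [441] [278] [252] [423] [312] → 10 trucks.
9 parcels exceed 250 kg (half the capacity), and no two of those can share a truck, so at least 9 trucks are needed.
An optimal packing achieves that bound: [480] [441,58] [423] [417] [408] [370] [312,173] [278] [252,242] → 9 trucks.
Excess: 10 − 9 = 1.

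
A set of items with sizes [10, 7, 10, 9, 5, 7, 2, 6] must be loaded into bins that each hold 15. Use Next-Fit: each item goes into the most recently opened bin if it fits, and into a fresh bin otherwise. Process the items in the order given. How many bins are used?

bin 1: place 10, 5 left
bin 2: place 7, 8 left
bin 3: place 10, 5 left
bin 4: place 9, 6 left
bin 4: place 5, 1 left
bin 5: place 7, 8 left
bin 5: place 2, 6 left
bin 5: place 6, 0 left

5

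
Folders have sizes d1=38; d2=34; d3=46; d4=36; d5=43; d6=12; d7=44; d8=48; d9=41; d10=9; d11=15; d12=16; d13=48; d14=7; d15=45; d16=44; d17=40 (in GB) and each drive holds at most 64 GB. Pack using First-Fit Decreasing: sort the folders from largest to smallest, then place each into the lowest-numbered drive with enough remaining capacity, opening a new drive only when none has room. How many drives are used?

12 drives

Sorted descending: 48, 48, 46, 45, 44, 44, 43, 41, 40, 38, 36, 34, 16, 15, 12, 9, 7.
Put 48 GB in drive 1; 16 GB remain.
Put 48 GB in drive 2; 16 GB remain.
Put 46 GB in drive 3; 18 GB remain.
Put 45 GB in drive 4; 19 GB remain.
Put 44 GB in drive 5; 20 GB remain.
Put 44 GB in drive 6; 20 GB remain.
Put 43 GB in drive 7; 21 GB remain.
Put 41 GB in drive 8; 23 GB remain.
Put 40 GB in drive 9; 24 GB remain.
Put 38 GB in drive 10; 26 GB remain.
Put 36 GB in drive 11; 28 GB remain.
Put 34 GB in drive 12; 30 GB remain.
Put 16 GB in drive 1; 0 GB remain.
Put 15 GB in drive 2; 1 GB remain.
Put 12 GB in drive 3; 6 GB remain.
Put 9 GB in drive 4; 10 GB remain.
Put 7 GB in drive 4; 3 GB remain.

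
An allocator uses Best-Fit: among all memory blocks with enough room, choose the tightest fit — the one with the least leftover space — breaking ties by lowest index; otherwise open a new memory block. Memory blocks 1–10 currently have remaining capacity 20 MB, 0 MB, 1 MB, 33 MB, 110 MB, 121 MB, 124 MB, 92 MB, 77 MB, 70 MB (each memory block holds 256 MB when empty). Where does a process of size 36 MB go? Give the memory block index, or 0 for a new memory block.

Memory blocks with room: memory block 5 (110 MB), memory block 6 (121 MB), memory block 7 (124 MB), memory block 8 (92 MB), memory block 9 (77 MB), memory block 10 (70 MB).
Tightest fit is memory block 10 with 70 MB free.

10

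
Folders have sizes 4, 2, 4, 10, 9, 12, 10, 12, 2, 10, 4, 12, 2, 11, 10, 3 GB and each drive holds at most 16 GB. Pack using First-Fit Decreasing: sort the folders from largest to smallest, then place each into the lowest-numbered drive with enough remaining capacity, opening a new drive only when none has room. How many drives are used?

Sorted descending: 12, 12, 12, 11, 10, 10, 10, 10, 9, 4, 4, 4, 3, 2, 2, 2.
drive 1: place 12 GB, 4 GB left
drive 2: place 12 GB, 4 GB left
drive 3: place 12 GB, 4 GB left
drive 4: place 11 GB, 5 GB left
drive 5: place 10 GB, 6 GB left
drive 6: place 10 GB, 6 GB left
drive 7: place 10 GB, 6 GB left
drive 8: place 10 GB, 6 GB left
drive 9: place 9 GB, 7 GB left
drive 1: place 4 GB, 0 GB left
drive 2: place 4 GB, 0 GB left
drive 3: place 4 GB, 0 GB left
drive 4: place 3 GB, 2 GB left
drive 4: place 2 GB, 0 GB left
drive 5: place 2 GB, 4 GB left
drive 5: place 2 GB, 2 GB left
Final drives: [12,4] [12,4] [12,4] [11,3,2] [10,2,2] [10] [10] [10] [9].

9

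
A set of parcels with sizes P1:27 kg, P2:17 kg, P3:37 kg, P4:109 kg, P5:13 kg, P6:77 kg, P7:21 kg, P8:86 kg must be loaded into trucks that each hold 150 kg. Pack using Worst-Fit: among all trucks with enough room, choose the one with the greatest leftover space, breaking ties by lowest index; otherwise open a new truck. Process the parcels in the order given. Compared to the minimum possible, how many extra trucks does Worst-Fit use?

Worst-Fit: [27,17,37,13] [109] [77,21] [86] → 4 trucks.
Total size 387 kg; any packing needs at least ⌈387/150⌉ = 3 trucks.
An optimal packing achieves that bound: [109,37] [86,27,21,13] [77,17] → 3 trucks.
Excess: 4 − 3 = 1.

1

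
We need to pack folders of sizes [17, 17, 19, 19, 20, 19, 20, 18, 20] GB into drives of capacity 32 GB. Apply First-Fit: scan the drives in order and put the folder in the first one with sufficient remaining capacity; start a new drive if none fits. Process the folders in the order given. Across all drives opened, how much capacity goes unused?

119

Put 17 GB in drive 1; 15 GB remain.
Put 17 GB in drive 2; 15 GB remain.
Put 19 GB in drive 3; 13 GB remain.
Put 19 GB in drive 4; 13 GB remain.
Put 20 GB in drive 5; 12 GB remain.
Put 19 GB in drive 6; 13 GB remain.
Put 20 GB in drive 7; 12 GB remain.
Put 18 GB in drive 8; 14 GB remain.
Put 20 GB in drive 9; 12 GB remain.
9 drives × 32 GB = 288 GB; used 169 GB; unused 119 GB.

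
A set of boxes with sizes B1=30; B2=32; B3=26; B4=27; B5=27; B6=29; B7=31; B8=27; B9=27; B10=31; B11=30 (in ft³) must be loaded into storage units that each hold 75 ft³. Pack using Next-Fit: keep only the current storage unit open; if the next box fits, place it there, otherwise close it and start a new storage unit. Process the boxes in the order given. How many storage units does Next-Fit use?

Put B1 (30 ft³) in storage unit 1; 45 ft³ remain.
Put B2 (32 ft³) in storage unit 1; 13 ft³ remain.
Put B3 (26 ft³) in storage unit 2; 49 ft³ remain.
Put B4 (27 ft³) in storage unit 2; 22 ft³ remain.
Put B5 (27 ft³) in storage unit 3; 48 ft³ remain.
Put B6 (29 ft³) in storage unit 3; 19 ft³ remain.
Put B7 (31 ft³) in storage unit 4; 44 ft³ remain.
Put B8 (27 ft³) in storage unit 4; 17 ft³ remain.
Put B9 (27 ft³) in storage unit 5; 48 ft³ remain.
Put B10 (31 ft³) in storage unit 5; 17 ft³ remain.
Put B11 (30 ft³) in storage unit 6; 45 ft³ remain.
Final storage units: [30,32] [26,27] [27,29] [31,27] [27,31] [30].

6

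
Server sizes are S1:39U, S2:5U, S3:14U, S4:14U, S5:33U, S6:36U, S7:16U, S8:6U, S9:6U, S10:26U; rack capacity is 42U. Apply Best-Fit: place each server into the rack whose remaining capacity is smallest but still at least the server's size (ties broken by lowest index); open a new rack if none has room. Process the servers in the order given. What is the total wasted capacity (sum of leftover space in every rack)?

15

Put S1 (39U) in rack 1; 3U remain.
Put S2 (5U) in rack 2; 37U remain.
Put S3 (14U) in rack 2; 23U remain.
Put S4 (14U) in rack 2; 9U remain.
Put S5 (33U) in rack 3; 9U remain.
Put S6 (36U) in rack 4; 6U remain.
Put S7 (16U) in rack 5; 26U remain.
Put S8 (6U) in rack 4; 0U remain.
Put S9 (6U) in rack 2; 3U remain.
Put S10 (26U) in rack 5; 0U remain.
5 racks × 42U = 210U; used 195U; unused 15U.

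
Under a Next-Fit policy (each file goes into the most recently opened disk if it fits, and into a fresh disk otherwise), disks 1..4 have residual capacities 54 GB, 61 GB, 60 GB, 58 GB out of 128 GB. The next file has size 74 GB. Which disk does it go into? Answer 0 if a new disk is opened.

Next-Fit only looks at disk 4, which has 58 GB free.
74 GB does not fit, so a new disk is opened.

0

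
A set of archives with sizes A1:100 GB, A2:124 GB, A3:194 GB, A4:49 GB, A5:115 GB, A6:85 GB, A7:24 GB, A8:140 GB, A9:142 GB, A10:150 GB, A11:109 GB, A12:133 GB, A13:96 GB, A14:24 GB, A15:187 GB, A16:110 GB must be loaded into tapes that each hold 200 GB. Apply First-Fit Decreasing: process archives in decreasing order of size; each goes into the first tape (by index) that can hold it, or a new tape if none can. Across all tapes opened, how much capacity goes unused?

418

Sorted descending: 194, 187, 150, 142, 140, 133, 124, 115, 110, 109, 100, 96, 85, 49, 24, 24.
tape 1: place 194 GB, 6 GB left
tape 2: place 187 GB, 13 GB left
tape 3: place 150 GB, 50 GB left
tape 4: place 142 GB, 58 GB left
tape 5: place 140 GB, 60 GB left
tape 6: place 133 GB, 67 GB left
tape 7: place 124 GB, 76 GB left
tape 8: place 115 GB, 85 GB left
tape 9: place 110 GB, 90 GB left
tape 10: place 109 GB, 91 GB left
tape 11: place 100 GB, 100 GB left
tape 11: place 96 GB, 4 GB left
tape 8: place 85 GB, 0 GB left
tape 3: place 49 GB, 1 GB left
tape 4: place 24 GB, 34 GB left
tape 4: place 24 GB, 10 GB left
11 tapes × 200 GB = 2200 GB; used 1782 GB; unused 418 GB.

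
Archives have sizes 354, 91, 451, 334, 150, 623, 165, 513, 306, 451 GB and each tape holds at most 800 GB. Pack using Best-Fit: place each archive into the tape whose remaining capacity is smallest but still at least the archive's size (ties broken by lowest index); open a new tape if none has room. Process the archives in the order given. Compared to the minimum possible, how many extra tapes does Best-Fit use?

0

Best-Fit: [354,91,150] [451,334] [623,165] [513] [306,451] → 5 tapes.
Total size 3438 GB; any packing needs at least ⌈3438/800⌉ = 5 tapes.
So 5 is already optimal.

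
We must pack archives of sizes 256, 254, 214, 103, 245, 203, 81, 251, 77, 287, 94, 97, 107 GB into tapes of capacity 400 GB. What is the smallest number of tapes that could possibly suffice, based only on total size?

6 tapes

Total size = 256 + 254 + 214 + 103 + 245 + 203 + 81 + 251 + 77 + 287 + 94 + 97 + 107 = 2269 GB.
⌈2269 / 400⌉ = 6.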